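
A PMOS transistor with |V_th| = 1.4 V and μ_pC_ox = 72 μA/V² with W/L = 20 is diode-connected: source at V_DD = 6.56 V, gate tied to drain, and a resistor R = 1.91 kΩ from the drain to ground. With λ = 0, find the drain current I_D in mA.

With gate tied to drain, V_SG = V_SD ≥ V_SG − |V_th|, so the device is in saturation.
k_p = μ_pC_ox · (W/L) = 1.44 mA/V².
KCL at the drain: ½ k_p (V_SG − |V_th|)² = (V_DD − V_SG)/R.
Let x = V_SG − 1.4. Then 1.38 x² + x − 5.16 = 0, giving x = 1.61 V (positive root), so V_SG = 3.01 V.
I_D = (V_DD − V_SG)/R = (6.56 − 3.01) / 1.91 = 1.86 mA.

I_D = 1.86 mA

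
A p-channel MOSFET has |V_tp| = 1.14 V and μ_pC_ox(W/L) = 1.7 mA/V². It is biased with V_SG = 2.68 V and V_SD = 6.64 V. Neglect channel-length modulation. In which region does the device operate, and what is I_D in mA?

V_ov = V_SG − |V_tp| = 2.68 − 1.14 = 1.54 V.
Since V_SD = 6.64 V ≥ V_ov = 1.54 V, the device is in saturation.
I_D = ½ k_p V_ov² = 0.5 × 1.7 × 1.54² = 2.02 mA.

Saturation; I_D = 2.02 mA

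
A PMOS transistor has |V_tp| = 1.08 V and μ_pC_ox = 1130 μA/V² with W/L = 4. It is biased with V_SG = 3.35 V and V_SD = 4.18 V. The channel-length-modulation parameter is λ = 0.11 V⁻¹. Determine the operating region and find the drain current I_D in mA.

Saturation; I_D = 17.0 mA

k_p = μ_pC_ox · (W/L) = 4.52 mA/V².
V_ov = V_SG − |V_tp| = 3.35 − 1.08 = 2.27 V.
Since V_SD = 4.18 V ≥ V_ov = 2.27 V, the device is in saturation.
I_D = ½ k_p V_ov² (1 + λ V_SD) = 0.5 × 4.52 × 2.27² × (1 + 0.11 × 4.18) = 17 mA.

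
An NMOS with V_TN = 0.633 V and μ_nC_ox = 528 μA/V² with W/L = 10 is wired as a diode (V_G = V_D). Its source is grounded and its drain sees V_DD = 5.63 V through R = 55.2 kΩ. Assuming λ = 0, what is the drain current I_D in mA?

With gate tied to drain, V_GS = V_DS ≥ V_GS − V_TN, so the device is in saturation.
k_n = μ_nC_ox · (W/L) = 5.28 mA/V².
KCL at the drain: ½ k_n (V_GS − V_TN)² = (V_DD − V_GS)/R.
Let x = V_GS − 0.633. Then 146 x² + x − 4.997 = 0, giving x = 0.182 V (positive root), so V_GS = 0.815 V.
I_D = (V_DD − V_GS)/R = (5.63 − 0.815) / 55.2 = 0.0872 mA.

I_D = 0.0872 mA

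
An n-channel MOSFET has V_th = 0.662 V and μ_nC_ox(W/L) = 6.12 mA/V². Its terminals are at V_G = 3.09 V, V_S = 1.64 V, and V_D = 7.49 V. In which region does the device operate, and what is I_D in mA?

Saturation; I_D = 1.90 mA

V_GS = V_G − V_S = 3.09 − 1.64 = 1.45 V; V_DS = V_D − V_S = 7.49 − 1.64 = 5.85 V.
V_ov = V_GS − V_th = 1.45 − 0.662 = 0.788 V.
Since V_DS = 5.85 V ≥ V_ov = 0.788 V, the device is in saturation.
I_D = ½ k_n V_ov² = 0.5 × 6.12 × 0.788² = 1.9 mA.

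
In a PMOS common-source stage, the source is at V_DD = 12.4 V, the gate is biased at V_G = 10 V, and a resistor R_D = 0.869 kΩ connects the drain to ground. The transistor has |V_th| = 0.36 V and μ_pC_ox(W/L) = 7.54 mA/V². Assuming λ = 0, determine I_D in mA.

I_D = 12.9 mA

V_SG = V_DD − V_G = 12.4 − 10 = 2.4 V, so V_ov = 2.4 − 0.36 = 2.04 V.
Assume saturation: I_D = ½ k_p V_ov² = 0.5 × 7.54 × 2.04² = 15.7 mA, giving V_SD = V_DD − I_D R_D = 12.4 − 15.7 × 0.869 = -1.23 V.
But -1.23 V < V_ov = 2.04 V, so the device is actually in triode.
In triode I_D = k_p[V_ov V_SD − ½ V_SD²] and I_D = (V_DD − V_SD)/R_D. Equating: 3.28 V_SD² − 14.37 V_SD + 12.4 = 0, giving V_SD = 1.18 V (the root below V_ov).
I_D = (12.4 − 1.18) / 0.869 = 12.9 mA.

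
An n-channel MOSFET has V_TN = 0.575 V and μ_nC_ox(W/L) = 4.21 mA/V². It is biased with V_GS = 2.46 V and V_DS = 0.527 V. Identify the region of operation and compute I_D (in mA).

Triode; I_D = 3.60 mA

V_ov = V_GS − V_TN = 2.46 − 0.575 = 1.89 V.
Since V_DS = 0.527 V < V_ov = 1.89 V, the device is in the triode region.
I_D = k_n [V_ov · V_DS − ½ V_DS²] = 4.21 × [1.89 × 0.527 − 0.5 × 0.527²] = 3.6 mA.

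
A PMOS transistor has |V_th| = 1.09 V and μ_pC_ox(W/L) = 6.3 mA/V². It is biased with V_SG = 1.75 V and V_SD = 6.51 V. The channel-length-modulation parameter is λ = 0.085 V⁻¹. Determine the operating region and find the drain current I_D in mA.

V_ov = V_SG − |V_th| = 1.75 − 1.09 = 0.66 V.
Since V_SD = 6.51 V ≥ V_ov = 0.66 V, the device is in saturation.
I_D = ½ k_p V_ov² (1 + λ V_SD) = 0.5 × 6.3 × 0.66² × (1 + 0.085 × 6.51) = 2.13 mA.

Saturation; I_D = 2.13 mA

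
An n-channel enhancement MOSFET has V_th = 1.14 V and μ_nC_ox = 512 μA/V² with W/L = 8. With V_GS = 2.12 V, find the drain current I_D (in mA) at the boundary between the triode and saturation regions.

I_D = 1.97 mA

At the boundary V_DS = V_ov = V_GS − V_th = 2.12 − 1.14 = 0.98 V.
k_n = μ_nC_ox · (W/L) = 4.096 mA/V².
I_D = ½ k_n V_ov² = 0.5 × 4.096 × 0.98² = 1.97 mA.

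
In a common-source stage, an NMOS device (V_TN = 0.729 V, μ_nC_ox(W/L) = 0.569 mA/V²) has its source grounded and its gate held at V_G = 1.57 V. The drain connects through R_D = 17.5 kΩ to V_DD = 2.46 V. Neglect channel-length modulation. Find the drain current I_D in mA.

V_GS = V_G = 1.57 V, so V_ov = 1.57 − 0.729 = 0.841 V.
Assume saturation: I_D = ½ k_n V_ov² = 0.5 × 0.569 × 0.841² = 0.201 mA, giving V_DS = V_DD − I_D R_D = 2.46 − 0.201 × 17.5 = -1.06 V.
But -1.06 V < V_ov = 0.841 V, so the device is actually in triode.
In triode I_D = k_n[V_ov V_DS − ½ V_DS²] and I_D = (V_DD − V_DS)/R_D. Equating: 4.98 V_DS² − 9.374 V_DS + 2.46 = 0, giving V_DS = 0.315 V (the root below V_ov).
I_D = (2.46 − 0.315) / 17.5 = 0.123 mA.

I_D = 0.123 mA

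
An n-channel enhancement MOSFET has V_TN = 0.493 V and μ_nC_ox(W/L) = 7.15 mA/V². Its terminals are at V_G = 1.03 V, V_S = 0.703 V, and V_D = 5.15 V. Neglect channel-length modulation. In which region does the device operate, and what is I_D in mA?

Cutoff; I_D = 0 mA

V_GS = V_G − V_S = 1.03 − 0.703 = 0.327 V; V_DS = V_D − V_S = 5.15 − 0.703 = 4.45 V.
V_GS = 0.327 V < V_TN = 0.493 V, so the transistor is in cutoff.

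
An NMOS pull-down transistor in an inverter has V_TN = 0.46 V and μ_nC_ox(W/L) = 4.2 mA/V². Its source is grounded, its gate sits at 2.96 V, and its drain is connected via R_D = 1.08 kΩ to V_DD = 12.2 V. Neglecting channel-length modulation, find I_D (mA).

V_GS = V_G = 2.96 V, so V_ov = 2.96 − 0.46 = 2.5 V.
Assume saturation: I_D = ½ k_n V_ov² = 0.5 × 4.2 × 2.5² = 13.1 mA, giving V_DS = V_DD − I_D R_D = 12.2 − 13.1 × 1.08 = -1.98 V.
But -1.98 V < V_ov = 2.5 V, so the device is actually in triode.
In triode I_D = k_n[V_ov V_DS − ½ V_DS²] and I_D = (V_DD − V_DS)/R_D. Equating: 2.27 V_DS² − 12.34 V_DS + 12.2 = 0, giving V_DS = 1.3 V (the root below V_ov).
I_D = (12.2 − 1.3) / 1.08 = 10.1 mA.

I_D = 10.1 mA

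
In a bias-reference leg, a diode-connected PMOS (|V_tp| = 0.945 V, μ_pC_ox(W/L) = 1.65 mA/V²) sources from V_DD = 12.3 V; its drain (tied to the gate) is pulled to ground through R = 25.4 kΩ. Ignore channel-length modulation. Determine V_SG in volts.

With gate tied to drain, V_SG = V_SD ≥ V_SG − |V_tp|, so the device is in saturation.
KCL at the drain: ½ k_p (V_SG − |V_tp|)² = (V_DD − V_SG)/R.
Let x = V_SG − 0.945. Then 21 x² + x − 11.36 = 0, giving x = 0.713 V (positive root), so V_SG = 1.66 V.
I_D = (V_DD − V_SG)/R = (12.3 − 1.66) / 25.4 = 0.419 mA.

V_SG = 1.66 V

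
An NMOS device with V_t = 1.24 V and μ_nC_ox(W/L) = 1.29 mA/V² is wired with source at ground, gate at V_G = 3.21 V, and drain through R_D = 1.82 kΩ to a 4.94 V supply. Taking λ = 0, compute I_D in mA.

V_GS = V_G = 3.21 V, so V_ov = 3.21 − 1.24 = 1.97 V.
Assume saturation: I_D = ½ k_n V_ov² = 0.5 × 1.29 × 1.97² = 2.5 mA, giving V_DS = V_DD − I_D R_D = 4.94 − 2.5 × 1.82 = 0.384 V.
But 0.384 V < V_ov = 1.97 V, so the device is actually in triode.
In triode I_D = k_n[V_ov V_DS − ½ V_DS²] and I_D = (V_DD − V_DS)/R_D. Equating: 1.17 V_DS² − 5.625 V_DS + 4.94 = 0, giving V_DS = 1.16 V (the root below V_ov).
I_D = (4.94 − 1.16) / 1.82 = 2.08 mA.

I_D = 2.08 mA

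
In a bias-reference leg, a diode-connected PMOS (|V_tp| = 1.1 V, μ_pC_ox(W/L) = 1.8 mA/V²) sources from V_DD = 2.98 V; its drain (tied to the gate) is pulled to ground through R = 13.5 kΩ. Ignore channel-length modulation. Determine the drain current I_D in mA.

I_D = 0.113 mA

With gate tied to drain, V_SG = V_SD ≥ V_SG − |V_tp|, so the device is in saturation.
KCL at the drain: ½ k_p (V_SG − |V_tp|)² = (V_DD − V_SG)/R.
Let x = V_SG − 1.1. Then 12.2 x² + x − 1.88 = 0, giving x = 0.354 V (positive root), so V_SG = 1.45 V.
I_D = (V_DD − V_SG)/R = (2.98 − 1.45) / 13.5 = 0.113 mA.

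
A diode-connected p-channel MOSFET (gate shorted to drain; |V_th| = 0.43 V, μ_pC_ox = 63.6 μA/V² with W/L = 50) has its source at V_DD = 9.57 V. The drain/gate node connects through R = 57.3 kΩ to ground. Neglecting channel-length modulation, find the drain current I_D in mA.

With gate tied to drain, V_SG = V_SD ≥ V_SG − |V_th|, so the device is in saturation.
k_p = μ_pC_ox · (W/L) = 3.18 mA/V².
KCL at the drain: ½ k_p (V_SG − |V_th|)² = (V_DD − V_SG)/R.
Let x = V_SG − 0.43. Then 91.1 x² + x − 9.14 = 0, giving x = 0.311 V (positive root), so V_SG = 0.741 V.
I_D = (V_DD − V_SG)/R = (9.57 − 0.741) / 57.3 = 0.154 mA.

I_D = 0.154 mA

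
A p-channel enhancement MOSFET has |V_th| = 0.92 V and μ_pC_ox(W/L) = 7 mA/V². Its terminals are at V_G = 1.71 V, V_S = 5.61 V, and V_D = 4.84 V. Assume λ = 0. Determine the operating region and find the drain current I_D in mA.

Triode; I_D = 14.0 mA

V_SG = V_S − V_G = 5.61 − 1.71 = 3.9 V; V_SD = V_S − V_D = 5.61 − 4.84 = 0.77 V.
V_ov = V_SG − |V_th| = 3.9 − 0.92 = 2.98 V.
Since V_SD = 0.77 V < V_ov = 2.98 V, the device is in the triode region.
I_D = k_p [V_ov · V_SD − ½ V_SD²] = 7 × [2.98 × 0.77 − 0.5 × 0.77²] = 14 mA.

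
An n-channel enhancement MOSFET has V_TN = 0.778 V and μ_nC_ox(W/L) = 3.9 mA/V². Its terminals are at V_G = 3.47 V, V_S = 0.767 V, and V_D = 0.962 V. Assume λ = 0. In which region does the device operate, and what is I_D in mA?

V_GS = V_G − V_S = 3.47 − 0.767 = 2.7 V; V_DS = V_D − V_S = 0.962 − 0.767 = 0.195 V.
V_ov = V_GS − V_TN = 2.7 − 0.778 = 1.93 V.
Since V_DS = 0.195 V < V_ov = 1.93 V, the device is in the triode region.
I_D = k_n [V_ov · V_DS − ½ V_DS²] = 3.9 × [1.93 × 0.195 − 0.5 × 0.195²] = 1.39 mA.

Triode; I_D = 1.39 mA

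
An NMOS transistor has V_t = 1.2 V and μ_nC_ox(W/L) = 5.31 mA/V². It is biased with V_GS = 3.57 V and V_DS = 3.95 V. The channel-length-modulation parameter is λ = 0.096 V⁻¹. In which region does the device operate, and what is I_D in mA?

V_ov = V_GS − V_t = 3.57 − 1.2 = 2.37 V.
Since V_DS = 3.95 V ≥ V_ov = 2.37 V, the device is in saturation.
I_D = ½ k_n V_ov² (1 + λ V_DS) = 0.5 × 5.31 × 2.37² × (1 + 0.096 × 3.95) = 20.6 mA.

Saturation; I_D = 20.6 mA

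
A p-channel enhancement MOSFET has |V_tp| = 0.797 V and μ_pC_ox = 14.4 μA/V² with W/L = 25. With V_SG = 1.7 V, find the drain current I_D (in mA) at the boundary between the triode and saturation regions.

At the boundary V_SD = V_ov = V_SG − |V_tp| = 1.7 − 0.797 = 0.903 V.
k_p = μ_pC_ox · (W/L) = 0.36 mA/V².
I_D = ½ k_p V_ov² = 0.5 × 0.36 × 0.903² = 0.147 mA.

I_D = 0.147 mA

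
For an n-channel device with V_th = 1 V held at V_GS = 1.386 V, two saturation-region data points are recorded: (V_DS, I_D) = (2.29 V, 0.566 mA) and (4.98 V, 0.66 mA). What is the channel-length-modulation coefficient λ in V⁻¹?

With V_GS fixed, I_D ∝ (1 + λ V_DS) in saturation, so I_D2/I_D1 = (1 + λ V_DS2)/(1 + λ V_DS1).
0.66/0.566 = 1.166 = (1 + 4.98 λ)/(1 + 2.29 λ).
Solving: λ (I_D1 V_DS2 − I_D2 V_DS1) = I_D2 − I_D1, so λ = (0.66 − 0.566) / (0.566 × 4.98 − 0.66 × 2.29) = 0.094 / 1.31 = 0.0719 V⁻¹.

λ = 0.0719 V⁻¹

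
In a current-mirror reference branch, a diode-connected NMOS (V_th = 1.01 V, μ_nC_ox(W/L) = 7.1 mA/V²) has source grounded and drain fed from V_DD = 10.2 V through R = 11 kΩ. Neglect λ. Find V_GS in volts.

V_GS = 1.48 V

With gate tied to drain, V_GS = V_DS ≥ V_GS − V_th, so the device is in saturation.
KCL at the drain: ½ k_n (V_GS − V_th)² = (V_DD − V_GS)/R.
Let x = V_GS − 1.01. Then 39 x² + x − 9.19 = 0, giving x = 0.472 V (positive root), so V_GS = 1.48 V.
I_D = (V_DD − V_GS)/R = (10.2 − 1.48) / 11 = 0.793 mA.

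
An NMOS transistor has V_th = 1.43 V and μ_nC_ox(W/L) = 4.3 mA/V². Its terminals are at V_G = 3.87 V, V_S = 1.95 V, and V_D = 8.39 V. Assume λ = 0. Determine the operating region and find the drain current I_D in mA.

Saturation; I_D = 0.516 mA

V_GS = V_G − V_S = 3.87 − 1.95 = 1.92 V; V_DS = V_D − V_S = 8.39 − 1.95 = 6.44 V.
V_ov = V_GS − V_th = 1.92 − 1.43 = 0.49 V.
Since V_DS = 6.44 V ≥ V_ov = 0.49 V, the device is in saturation.
I_D = ½ k_n V_ov² = 0.5 × 4.3 × 0.49² = 0.516 mA.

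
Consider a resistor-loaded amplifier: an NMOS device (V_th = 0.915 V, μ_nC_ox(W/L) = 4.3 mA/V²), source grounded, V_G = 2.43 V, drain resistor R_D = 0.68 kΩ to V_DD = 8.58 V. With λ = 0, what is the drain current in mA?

I_D = 4.93 mA

V_GS = V_G = 2.43 V, so V_ov = 2.43 − 0.915 = 1.52 V.
Assume saturation: I_D = ½ k_n V_ov² = 0.5 × 4.3 × 1.52² = 4.93 mA, giving V_DS = V_DD − I_D R_D = 8.58 − 4.93 × 0.68 = 5.22 V.
V_DS = 5.22 V ≥ V_ov = 1.52 V, confirming saturation.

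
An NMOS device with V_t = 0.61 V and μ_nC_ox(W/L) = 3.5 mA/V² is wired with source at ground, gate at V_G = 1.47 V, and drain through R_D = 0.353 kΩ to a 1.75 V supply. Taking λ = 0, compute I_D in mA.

V_GS = V_G = 1.47 V, so V_ov = 1.47 − 0.61 = 0.86 V.
Assume saturation: I_D = ½ k_n V_ov² = 0.5 × 3.5 × 0.86² = 1.29 mA, giving V_DS = V_DD − I_D R_D = 1.75 − 1.29 × 0.353 = 1.29 V.
V_DS = 1.29 V ≥ V_ov = 0.86 V, confirming saturation.

I_D = 1.29 mA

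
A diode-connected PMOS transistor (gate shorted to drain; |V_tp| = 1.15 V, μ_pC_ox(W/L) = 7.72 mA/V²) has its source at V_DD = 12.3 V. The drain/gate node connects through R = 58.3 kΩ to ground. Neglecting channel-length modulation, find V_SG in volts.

V_SG = 1.37 V

With gate tied to drain, V_SG = V_SD ≥ V_SG − |V_tp|, so the device is in saturation.
KCL at the drain: ½ k_p (V_SG − |V_tp|)² = (V_DD − V_SG)/R.
Let x = V_SG − 1.15. Then 225 x² + x − 11.15 = 0, giving x = 0.22 V (positive root), so V_SG = 1.37 V.
I_D = (V_DD − V_SG)/R = (12.3 − 1.37) / 58.3 = 0.187 mA.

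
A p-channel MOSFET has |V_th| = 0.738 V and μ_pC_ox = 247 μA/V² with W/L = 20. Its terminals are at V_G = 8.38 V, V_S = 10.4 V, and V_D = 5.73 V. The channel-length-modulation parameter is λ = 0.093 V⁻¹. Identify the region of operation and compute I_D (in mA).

V_SG = V_S − V_G = 10.4 − 8.38 = 2.02 V; V_SD = V_S − V_D = 10.4 − 5.73 = 4.67 V.
k_p = μ_pC_ox · (W/L) = 4.94 mA/V².
V_ov = V_SG − |V_th| = 2.02 − 0.738 = 1.28 V.
Since V_SD = 4.67 V ≥ V_ov = 1.28 V, the device is in saturation.
I_D = ½ k_p V_ov² (1 + λ V_SD) = 0.5 × 4.94 × 1.28² × (1 + 0.093 × 4.67) = 5.82 mA.

Saturation; I_D = 5.82 mA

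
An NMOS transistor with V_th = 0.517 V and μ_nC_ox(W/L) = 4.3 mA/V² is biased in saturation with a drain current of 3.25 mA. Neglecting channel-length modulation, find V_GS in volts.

V_GS = 1.75 V

In saturation I_D = ½ k_n (V_GS − V_th)², so V_GS − V_th = √(2 I_D / k_n) = √(2 × 3.25 / 4.3) = 1.23 V.
V_GS = 0.517 + 1.23 = 1.75 V.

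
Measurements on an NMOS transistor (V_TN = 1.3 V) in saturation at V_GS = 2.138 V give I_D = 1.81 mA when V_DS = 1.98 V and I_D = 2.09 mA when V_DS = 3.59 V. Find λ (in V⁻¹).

λ = 0.119 V⁻¹

With V_GS fixed, I_D ∝ (1 + λ V_DS) in saturation, so I_D2/I_D1 = (1 + λ V_DS2)/(1 + λ V_DS1).
2.09/1.81 = 1.155 = (1 + 3.59 λ)/(1 + 1.98 λ).
Solving: λ (I_D1 V_DS2 − I_D2 V_DS1) = I_D2 − I_D1, so λ = (2.09 − 1.81) / (1.81 × 3.59 − 2.09 × 1.98) = 0.28 / 2.36 = 0.119 V⁻¹.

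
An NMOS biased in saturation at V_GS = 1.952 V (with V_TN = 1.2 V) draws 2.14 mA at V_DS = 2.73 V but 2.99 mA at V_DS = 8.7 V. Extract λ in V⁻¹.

λ = 0.0813 V⁻¹

With V_GS fixed, I_D ∝ (1 + λ V_DS) in saturation, so I_D2/I_D1 = (1 + λ V_DS2)/(1 + λ V_DS1).
2.99/2.14 = 1.397 = (1 + 8.7 λ)/(1 + 2.73 λ).
Solving: λ (I_D1 V_DS2 − I_D2 V_DS1) = I_D2 − I_D1, so λ = (2.99 − 2.14) / (2.14 × 8.7 − 2.99 × 2.73) = 0.85 / 10.5 = 0.0813 V⁻¹.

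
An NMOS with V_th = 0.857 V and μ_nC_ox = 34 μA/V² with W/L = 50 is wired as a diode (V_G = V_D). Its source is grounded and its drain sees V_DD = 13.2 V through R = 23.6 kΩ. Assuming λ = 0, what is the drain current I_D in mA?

With gate tied to drain, V_GS = V_DS ≥ V_GS − V_th, so the device is in saturation.
k_n = μ_nC_ox · (W/L) = 1.7 mA/V².
KCL at the drain: ½ k_n (V_GS − V_th)² = (V_DD − V_GS)/R.
Let x = V_GS − 0.857. Then 20.1 x² + x − 12.34 = 0, giving x = 0.76 V (positive root), so V_GS = 1.62 V.
I_D = (V_DD − V_GS)/R = (13.2 − 1.62) / 23.6 = 0.491 mA.

I_D = 0.491 mA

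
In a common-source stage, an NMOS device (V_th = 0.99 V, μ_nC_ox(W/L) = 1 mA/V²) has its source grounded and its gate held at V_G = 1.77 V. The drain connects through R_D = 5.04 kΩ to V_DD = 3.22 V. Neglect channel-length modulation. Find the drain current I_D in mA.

V_GS = V_G = 1.77 V, so V_ov = 1.77 − 0.99 = 0.78 V.
Assume saturation: I_D = ½ k_n V_ov² = 0.5 × 1 × 0.78² = 0.304 mA, giving V_DS = V_DD − I_D R_D = 3.22 − 0.304 × 5.04 = 1.69 V.
V_DS = 1.69 V ≥ V_ov = 0.78 V, confirming saturation.

I_D = 0.304 mA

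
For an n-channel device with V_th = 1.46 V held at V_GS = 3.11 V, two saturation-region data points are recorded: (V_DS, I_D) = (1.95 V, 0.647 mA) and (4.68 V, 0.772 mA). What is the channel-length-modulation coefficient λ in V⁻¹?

With V_GS fixed, I_D ∝ (1 + λ V_DS) in saturation, so I_D2/I_D1 = (1 + λ V_DS2)/(1 + λ V_DS1).
0.772/0.647 = 1.193 = (1 + 4.68 λ)/(1 + 1.95 λ).
Solving: λ (I_D1 V_DS2 − I_D2 V_DS1) = I_D2 − I_D1, so λ = (0.772 − 0.647) / (0.647 × 4.68 − 0.772 × 1.95) = 0.125 / 1.52 = 0.0821 V⁻¹.

λ = 0.0821 V⁻¹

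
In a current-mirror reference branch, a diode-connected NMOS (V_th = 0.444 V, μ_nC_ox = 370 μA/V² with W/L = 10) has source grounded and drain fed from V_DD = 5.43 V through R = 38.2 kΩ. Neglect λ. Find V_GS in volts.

V_GS = 0.703 V

With gate tied to drain, V_GS = V_DS ≥ V_GS − V_th, so the device is in saturation.
k_n = μ_nC_ox · (W/L) = 3.7 mA/V².
KCL at the drain: ½ k_n (V_GS − V_th)² = (V_DD − V_GS)/R.
Let x = V_GS − 0.444. Then 70.7 x² + x − 4.986 = 0, giving x = 0.259 V (positive root), so V_GS = 0.703 V.
I_D = (V_DD − V_GS)/R = (5.43 − 0.703) / 38.2 = 0.124 mA.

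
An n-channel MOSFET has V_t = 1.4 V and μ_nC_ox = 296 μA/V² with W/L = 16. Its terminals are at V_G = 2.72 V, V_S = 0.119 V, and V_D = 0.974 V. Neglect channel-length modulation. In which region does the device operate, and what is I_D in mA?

Triode; I_D = 3.13 mA

V_GS = V_G − V_S = 2.72 − 0.119 = 2.6 V; V_DS = V_D − V_S = 0.974 − 0.119 = 0.855 V.
k_n = μ_nC_ox · (W/L) = 4.736 mA/V².
V_ov = V_GS − V_t = 2.6 − 1.4 = 1.2 V.
Since V_DS = 0.855 V < V_ov = 1.2 V, the device is in the triode region.
I_D = k_n [V_ov · V_DS − ½ V_DS²] = 4.736 × [1.2 × 0.855 − 0.5 × 0.855²] = 3.13 mA.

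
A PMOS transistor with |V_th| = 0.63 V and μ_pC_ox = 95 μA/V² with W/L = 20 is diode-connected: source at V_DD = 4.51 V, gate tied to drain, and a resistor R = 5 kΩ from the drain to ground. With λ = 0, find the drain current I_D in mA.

I_D = 0.615 mA

With gate tied to drain, V_SG = V_SD ≥ V_SG − |V_th|, so the device is in saturation.
k_p = μ_pC_ox · (W/L) = 1.9 mA/V².
KCL at the drain: ½ k_p (V_SG − |V_th|)² = (V_DD − V_SG)/R.
Let x = V_SG − 0.63. Then 4.75 x² + x − 3.88 = 0, giving x = 0.805 V (positive root), so V_SG = 1.43 V.
I_D = (V_DD − V_SG)/R = (4.51 − 1.43) / 5 = 0.615 mA.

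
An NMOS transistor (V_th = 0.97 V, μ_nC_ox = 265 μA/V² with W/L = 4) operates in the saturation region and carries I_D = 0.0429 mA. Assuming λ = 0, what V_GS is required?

k_n = μ_nC_ox · (W/L) = 1.06 mA/V².
In saturation I_D = ½ k_n (V_GS − V_th)², so V_GS − V_th = √(2 I_D / k_n) = √(2 × 0.0429 / 1.06) = 0.285 V.
V_GS = 0.97 + 0.285 = 1.25 V.

V_GS = 1.25 V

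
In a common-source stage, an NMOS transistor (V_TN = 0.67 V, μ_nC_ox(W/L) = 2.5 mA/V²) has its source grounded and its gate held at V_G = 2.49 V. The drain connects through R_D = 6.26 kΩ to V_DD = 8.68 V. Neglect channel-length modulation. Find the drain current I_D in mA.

V_GS = V_G = 2.49 V, so V_ov = 2.49 − 0.67 = 1.82 V.
Assume saturation: I_D = ½ k_n V_ov² = 0.5 × 2.5 × 1.82² = 4.14 mA, giving V_DS = V_DD − I_D R_D = 8.68 − 4.14 × 6.26 = -17.2 V.
But -17.2 V < V_ov = 1.82 V, so the device is actually in triode.
In triode I_D = k_n[V_ov V_DS − ½ V_DS²] and I_D = (V_DD − V_DS)/R_D. Equating: 7.82 V_DS² − 29.48 V_DS + 8.68 = 0, giving V_DS = 0.322 V (the root below V_ov).
I_D = (8.68 − 0.322) / 6.26 = 1.34 mA.

I_D = 1.34 mA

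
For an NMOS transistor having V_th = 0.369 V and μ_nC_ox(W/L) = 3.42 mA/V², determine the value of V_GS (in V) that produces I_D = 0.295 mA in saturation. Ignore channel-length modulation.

In saturation I_D = ½ k_n (V_GS − V_th)², so V_GS − V_th = √(2 I_D / k_n) = √(2 × 0.295 / 3.42) = 0.415 V.
V_GS = 0.369 + 0.415 = 0.784 V.

V_GS = 0.784 V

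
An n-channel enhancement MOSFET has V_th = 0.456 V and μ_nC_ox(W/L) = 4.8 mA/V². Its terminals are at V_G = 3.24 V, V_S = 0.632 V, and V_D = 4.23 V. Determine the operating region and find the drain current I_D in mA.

V_GS = V_G − V_S = 3.24 − 0.632 = 2.61 V; V_DS = V_D − V_S = 4.23 − 0.632 = 3.6 V.
V_ov = V_GS − V_th = 2.61 − 0.456 = 2.15 V.
Since V_DS = 3.6 V ≥ V_ov = 2.15 V, the device is in saturation.
I_D = ½ k_n V_ov² = 0.5 × 4.8 × 2.15² = 11.1 mA.

Saturation; I_D = 11.1 mA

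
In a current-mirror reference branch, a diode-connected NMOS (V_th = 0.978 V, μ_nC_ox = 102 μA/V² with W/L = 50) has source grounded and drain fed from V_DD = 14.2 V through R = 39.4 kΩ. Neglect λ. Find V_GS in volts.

V_GS = 1.34 V

With gate tied to drain, V_GS = V_DS ≥ V_GS − V_th, so the device is in saturation.
k_n = μ_nC_ox · (W/L) = 5.1 mA/V².
KCL at the drain: ½ k_n (V_GS − V_th)² = (V_DD − V_GS)/R.
Let x = V_GS − 0.978. Then 100 x² + x − 13.22 = 0, giving x = 0.358 V (positive root), so V_GS = 1.34 V.
I_D = (V_DD − V_GS)/R = (14.2 − 1.34) / 39.4 = 0.327 mA.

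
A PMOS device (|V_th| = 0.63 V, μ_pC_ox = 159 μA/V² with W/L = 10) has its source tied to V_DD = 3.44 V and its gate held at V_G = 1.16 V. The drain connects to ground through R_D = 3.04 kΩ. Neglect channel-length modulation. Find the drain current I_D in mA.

I_D = 0.989 mA

V_SG = V_DD − V_G = 3.44 − 1.16 = 2.28 V, so V_ov = 2.28 − 0.63 = 1.65 V.
k_p = μ_pC_ox · (W/L) = 1.59 mA/V².
Assume saturation: I_D = ½ k_p V_ov² = 0.5 × 1.59 × 1.65² = 2.16 mA, giving V_SD = V_DD − I_D R_D = 3.44 − 2.16 × 3.04 = -3.14 V.
But -3.14 V < V_ov = 1.65 V, so the device is actually in triode.
In triode I_D = k_p[V_ov V_SD − ½ V_SD²] and I_D = (V_DD − V_SD)/R_D. Equating: 2.42 V_SD² − 8.975 V_SD + 3.44 = 0, giving V_SD = 0.434 V (the root below V_ov).
I_D = (3.44 − 0.434) / 3.04 = 0.989 mA.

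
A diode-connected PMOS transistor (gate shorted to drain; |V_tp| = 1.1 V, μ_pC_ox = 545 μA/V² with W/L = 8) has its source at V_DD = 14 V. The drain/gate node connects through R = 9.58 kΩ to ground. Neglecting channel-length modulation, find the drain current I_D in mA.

I_D = 1.27 mA

With gate tied to drain, V_SG = V_SD ≥ V_SG − |V_tp|, so the device is in saturation.
k_p = μ_pC_ox · (W/L) = 4.36 mA/V².
KCL at the drain: ½ k_p (V_SG − |V_tp|)² = (V_DD − V_SG)/R.
Let x = V_SG − 1.1. Then 20.9 x² + x − 12.9 = 0, giving x = 0.762 V (positive root), so V_SG = 1.86 V.
I_D = (V_DD − V_SG)/R = (14 − 1.86) / 9.58 = 1.27 mA.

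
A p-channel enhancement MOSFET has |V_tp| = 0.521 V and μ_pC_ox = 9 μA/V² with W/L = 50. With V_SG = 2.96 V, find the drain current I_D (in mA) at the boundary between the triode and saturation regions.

I_D = 1.34 mA

At the boundary V_SD = V_ov = V_SG − |V_tp| = 2.96 − 0.521 = 2.44 V.
k_p = μ_pC_ox · (W/L) = 0.45 mA/V².
I_D = ½ k_p V_ov² = 0.5 × 0.45 × 2.44² = 1.34 mA.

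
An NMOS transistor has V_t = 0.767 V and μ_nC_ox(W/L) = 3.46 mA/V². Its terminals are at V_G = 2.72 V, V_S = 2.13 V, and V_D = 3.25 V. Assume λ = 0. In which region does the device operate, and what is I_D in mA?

V_GS = V_G − V_S = 2.72 − 2.13 = 0.59 V; V_DS = V_D − V_S = 3.25 − 2.13 = 1.12 V.
V_GS = 0.59 V < V_t = 0.767 V, so the transistor is in cutoff.

Cutoff; I_D = 0 mA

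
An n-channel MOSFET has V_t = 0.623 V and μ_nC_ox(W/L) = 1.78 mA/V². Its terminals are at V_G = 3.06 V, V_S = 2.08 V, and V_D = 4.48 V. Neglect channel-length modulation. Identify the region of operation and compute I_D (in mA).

Saturation; I_D = 0.113 mA

V_GS = V_G − V_S = 3.06 − 2.08 = 0.98 V; V_DS = V_D − V_S = 4.48 − 2.08 = 2.4 V.
V_ov = V_GS − V_t = 0.98 − 0.623 = 0.357 V.
Since V_DS = 2.4 V ≥ V_ov = 0.357 V, the device is in saturation.
I_D = ½ k_n V_ov² = 0.5 × 1.78 × 0.357² = 0.113 mA.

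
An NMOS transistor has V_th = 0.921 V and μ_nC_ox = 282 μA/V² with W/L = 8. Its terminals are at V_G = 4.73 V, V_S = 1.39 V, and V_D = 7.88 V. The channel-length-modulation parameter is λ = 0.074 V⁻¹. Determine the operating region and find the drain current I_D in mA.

Saturation; I_D = 9.77 mA

V_GS = V_G − V_S = 4.73 − 1.39 = 3.34 V; V_DS = V_D − V_S = 7.88 − 1.39 = 6.49 V.
k_n = μ_nC_ox · (W/L) = 2.256 mA/V².
V_ov = V_GS − V_th = 3.34 − 0.921 = 2.42 V.
Since V_DS = 6.49 V ≥ V_ov = 2.42 V, the device is in saturation.
I_D = ½ k_n V_ov² (1 + λ V_DS) = 0.5 × 2.256 × 2.42² × (1 + 0.074 × 6.49) = 9.77 mA.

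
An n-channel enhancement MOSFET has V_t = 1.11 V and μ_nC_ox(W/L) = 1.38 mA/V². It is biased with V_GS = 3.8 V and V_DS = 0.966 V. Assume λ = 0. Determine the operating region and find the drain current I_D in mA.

V_ov = V_GS − V_t = 3.8 − 1.11 = 2.69 V.
Since V_DS = 0.966 V < V_ov = 2.69 V, the device is in the triode region.
I_D = k_n [V_ov · V_DS − ½ V_DS²] = 1.38 × [2.69 × 0.966 − 0.5 × 0.966²] = 2.94 mA.

Triode; I_D = 2.94 mA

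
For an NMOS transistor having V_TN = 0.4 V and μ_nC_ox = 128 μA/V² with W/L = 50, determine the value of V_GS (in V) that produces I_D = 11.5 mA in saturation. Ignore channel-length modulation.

k_n = μ_nC_ox · (W/L) = 6.4 mA/V².
In saturation I_D = ½ k_n (V_GS − V_TN)², so V_GS − V_TN = √(2 I_D / k_n) = √(2 × 11.5 / 6.4) = 1.9 V.
V_GS = 0.4 + 1.9 = 2.3 V.

V_GS = 2.30 V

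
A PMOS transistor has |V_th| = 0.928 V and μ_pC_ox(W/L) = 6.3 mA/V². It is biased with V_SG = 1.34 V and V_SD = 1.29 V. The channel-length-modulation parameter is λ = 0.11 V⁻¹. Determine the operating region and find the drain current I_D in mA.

Saturation; I_D = 0.611 mA

V_ov = V_SG − |V_th| = 1.34 − 0.928 = 0.412 V.
Since V_SD = 1.29 V ≥ V_ov = 0.412 V, the device is in saturation.
I_D = ½ k_p V_ov² (1 + λ V_SD) = 0.5 × 6.3 × 0.412² × (1 + 0.11 × 1.29) = 0.611 mA.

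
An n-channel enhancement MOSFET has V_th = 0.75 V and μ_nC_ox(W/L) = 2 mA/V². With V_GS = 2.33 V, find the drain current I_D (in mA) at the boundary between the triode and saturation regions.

I_D = 2.50 mA

At the boundary V_DS = V_ov = V_GS − V_th = 2.33 − 0.75 = 1.58 V.
I_D = ½ k_n V_ov² = 0.5 × 2 × 1.58² = 2.5 mA.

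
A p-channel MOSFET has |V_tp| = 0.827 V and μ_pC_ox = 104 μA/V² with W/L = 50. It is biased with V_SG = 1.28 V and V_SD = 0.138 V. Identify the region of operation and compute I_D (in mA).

k_p = μ_pC_ox · (W/L) = 5.2 mA/V².
V_ov = V_SG − |V_tp| = 1.28 − 0.827 = 0.453 V.
Since V_SD = 0.138 V < V_ov = 0.453 V, the device is in the triode region.
I_D = k_p [V_ov · V_SD − ½ V_SD²] = 5.2 × [0.453 × 0.138 − 0.5 × 0.138²] = 0.276 mA.

Triode; I_D = 0.276 mA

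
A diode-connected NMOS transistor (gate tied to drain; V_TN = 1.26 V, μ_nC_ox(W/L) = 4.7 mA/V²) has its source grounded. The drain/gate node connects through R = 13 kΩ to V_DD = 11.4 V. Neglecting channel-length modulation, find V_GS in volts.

With gate tied to drain, V_GS = V_DS ≥ V_GS − V_TN, so the device is in saturation.
KCL at the drain: ½ k_n (V_GS − V_TN)² = (V_DD − V_GS)/R.
Let x = V_GS − 1.26. Then 30.6 x² + x − 10.14 = 0, giving x = 0.56 V (positive root), so V_GS = 1.82 V.
I_D = (V_DD − V_GS)/R = (11.4 − 1.82) / 13 = 0.737 mA.

V_GS = 1.82 V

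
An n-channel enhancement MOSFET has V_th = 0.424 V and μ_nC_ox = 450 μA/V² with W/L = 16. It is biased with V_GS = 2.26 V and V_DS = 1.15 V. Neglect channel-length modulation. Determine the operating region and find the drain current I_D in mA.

k_n = μ_nC_ox · (W/L) = 7.2 mA/V².
V_ov = V_GS − V_th = 2.26 − 0.424 = 1.84 V.
Since V_DS = 1.15 V < V_ov = 1.84 V, the device is in the triode region.
I_D = k_n [V_ov · V_DS − ½ V_DS²] = 7.2 × [1.84 × 1.15 − 0.5 × 1.15²] = 10.4 mA.

Triode; I_D = 10.4 mA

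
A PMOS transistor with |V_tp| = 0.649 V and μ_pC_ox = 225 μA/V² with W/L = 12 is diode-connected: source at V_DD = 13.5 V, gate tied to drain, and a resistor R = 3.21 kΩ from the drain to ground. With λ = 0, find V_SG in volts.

With gate tied to drain, V_SG = V_SD ≥ V_SG − |V_tp|, so the device is in saturation.
k_p = μ_pC_ox · (W/L) = 2.7 mA/V².
KCL at the drain: ½ k_p (V_SG − |V_tp|)² = (V_DD − V_SG)/R.
Let x = V_SG − 0.649. Then 4.33 x² + x − 12.85 = 0, giving x = 1.61 V (positive root), so V_SG = 2.26 V.
I_D = (V_DD − V_SG)/R = (13.5 − 2.26) / 3.21 = 3.5 mA.

V_SG = 2.26 V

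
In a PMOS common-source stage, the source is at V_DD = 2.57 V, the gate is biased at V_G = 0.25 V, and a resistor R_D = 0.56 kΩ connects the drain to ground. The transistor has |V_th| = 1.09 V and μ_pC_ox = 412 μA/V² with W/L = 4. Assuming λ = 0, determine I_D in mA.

V_SG = V_DD − V_G = 2.57 − 0.25 = 2.32 V, so V_ov = 2.32 − 1.09 = 1.23 V.
k_p = μ_pC_ox · (W/L) = 1.648 mA/V².
Assume saturation: I_D = ½ k_p V_ov² = 0.5 × 1.648 × 1.23² = 1.25 mA, giving V_SD = V_DD − I_D R_D = 2.57 − 1.25 × 0.56 = 1.87 V.
V_SD = 1.87 V ≥ V_ov = 1.23 V, confirming saturation.

I_D = 1.25 mA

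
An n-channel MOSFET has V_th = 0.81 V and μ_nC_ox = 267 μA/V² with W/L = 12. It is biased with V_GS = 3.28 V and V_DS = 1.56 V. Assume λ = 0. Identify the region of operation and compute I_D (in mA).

k_n = μ_nC_ox · (W/L) = 3.204 mA/V².
V_ov = V_GS − V_th = 3.28 − 0.81 = 2.47 V.
Since V_DS = 1.56 V < V_ov = 2.47 V, the device is in the triode region.
I_D = k_n [V_ov · V_DS − ½ V_DS²] = 3.204 × [2.47 × 1.56 − 0.5 × 1.56²] = 8.45 mA.

Triode; I_D = 8.45 mA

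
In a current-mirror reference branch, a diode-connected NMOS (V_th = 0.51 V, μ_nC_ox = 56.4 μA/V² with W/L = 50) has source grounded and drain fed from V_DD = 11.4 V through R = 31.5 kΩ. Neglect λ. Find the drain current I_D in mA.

I_D = 0.330 mA

With gate tied to drain, V_GS = V_DS ≥ V_GS − V_th, so the device is in saturation.
k_n = μ_nC_ox · (W/L) = 2.82 mA/V².
KCL at the drain: ½ k_n (V_GS − V_th)² = (V_DD − V_GS)/R.
Let x = V_GS − 0.51. Then 44.4 x² + x − 10.89 = 0, giving x = 0.484 V (positive root), so V_GS = 0.994 V.
I_D = (V_DD − V_GS)/R = (11.4 − 0.994) / 31.5 = 0.33 mA.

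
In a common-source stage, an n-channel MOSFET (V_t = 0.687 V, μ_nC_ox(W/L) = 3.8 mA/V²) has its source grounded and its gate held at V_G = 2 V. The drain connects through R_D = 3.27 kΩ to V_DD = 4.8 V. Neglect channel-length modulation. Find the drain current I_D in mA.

V_GS = V_G = 2 V, so V_ov = 2 − 0.687 = 1.31 V.
Assume saturation: I_D = ½ k_n V_ov² = 0.5 × 3.8 × 1.31² = 3.28 mA, giving V_DS = V_DD − I_D R_D = 4.8 − 3.28 × 3.27 = -5.91 V.
But -5.91 V < V_ov = 1.31 V, so the device is actually in triode.
In triode I_D = k_n[V_ov V_DS − ½ V_DS²] and I_D = (V_DD − V_DS)/R_D. Equating: 6.21 V_DS² − 17.32 V_DS + 4.8 = 0, giving V_DS = 0.312 V (the root below V_ov).
I_D = (4.8 − 0.312) / 3.27 = 1.37 mA.

I_D = 1.37 mA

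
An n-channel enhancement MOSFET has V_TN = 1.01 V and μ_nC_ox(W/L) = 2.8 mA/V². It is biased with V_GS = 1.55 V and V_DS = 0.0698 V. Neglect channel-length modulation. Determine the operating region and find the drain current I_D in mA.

Triode; I_D = 0.0987 mA

V_ov = V_GS − V_TN = 1.55 − 1.01 = 0.54 V.
Since V_DS = 0.0698 V < V_ov = 0.54 V, the device is in the triode region.
I_D = k_n [V_ov · V_DS − ½ V_DS²] = 2.8 × [0.54 × 0.0698 − 0.5 × 0.0698²] = 0.0987 mA.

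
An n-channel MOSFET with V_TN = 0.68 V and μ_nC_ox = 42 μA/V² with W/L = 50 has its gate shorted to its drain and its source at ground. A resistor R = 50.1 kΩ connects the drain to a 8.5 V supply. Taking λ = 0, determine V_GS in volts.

V_GS = 1.06 V

With gate tied to drain, V_GS = V_DS ≥ V_GS − V_TN, so the device is in saturation.
k_n = μ_nC_ox · (W/L) = 2.1 mA/V².
KCL at the drain: ½ k_n (V_GS − V_TN)² = (V_DD − V_GS)/R.
Let x = V_GS − 0.68. Then 52.6 x² + x − 7.82 = 0, giving x = 0.376 V (positive root), so V_GS = 1.06 V.
I_D = (V_DD − V_GS)/R = (8.5 − 1.06) / 50.1 = 0.149 mA.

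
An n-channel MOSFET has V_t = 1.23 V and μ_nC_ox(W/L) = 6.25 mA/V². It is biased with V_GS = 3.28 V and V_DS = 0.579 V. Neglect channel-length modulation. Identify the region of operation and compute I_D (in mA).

V_ov = V_GS − V_t = 3.28 − 1.23 = 2.05 V.
Since V_DS = 0.579 V < V_ov = 2.05 V, the device is in the triode region.
I_D = k_n [V_ov · V_DS − ½ V_DS²] = 6.25 × [2.05 × 0.579 − 0.5 × 0.579²] = 6.37 mA.

Triode; I_D = 6.37 mA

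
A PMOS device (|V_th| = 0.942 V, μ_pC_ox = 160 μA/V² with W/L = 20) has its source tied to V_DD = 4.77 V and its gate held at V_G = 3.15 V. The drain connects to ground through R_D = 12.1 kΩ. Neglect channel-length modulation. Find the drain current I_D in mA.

I_D = 0.377 mA

V_SG = V_DD − V_G = 4.77 − 3.15 = 1.62 V, so V_ov = 1.62 − 0.942 = 0.678 V.
k_p = μ_pC_ox · (W/L) = 3.2 mA/V².
Assume saturation: I_D = ½ k_p V_ov² = 0.5 × 3.2 × 0.678² = 0.735 mA, giving V_SD = V_DD − I_D R_D = 4.77 − 0.735 × 12.1 = -4.13 V.
But -4.13 V < V_ov = 0.678 V, so the device is actually in triode.
In triode I_D = k_p[V_ov V_SD − ½ V_SD²] and I_D = (V_DD − V_SD)/R_D. Equating: 19.4 V_SD² − 27.25 V_SD + 4.77 = 0, giving V_SD = 0.205 V (the root below V_ov).
I_D = (4.77 − 0.205) / 12.1 = 0.377 mA.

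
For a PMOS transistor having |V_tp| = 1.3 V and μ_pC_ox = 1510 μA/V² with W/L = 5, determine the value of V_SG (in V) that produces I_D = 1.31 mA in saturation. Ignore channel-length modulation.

k_p = μ_pC_ox · (W/L) = 7.55 mA/V².
In saturation I_D = ½ k_p (V_SG − |V_tp|)², so V_SG − |V_tp| = √(2 I_D / k_p) = √(2 × 1.31 / 7.55) = 0.589 V.
V_SG = 1.3 + 0.589 = 1.89 V.

V_SG = 1.89 V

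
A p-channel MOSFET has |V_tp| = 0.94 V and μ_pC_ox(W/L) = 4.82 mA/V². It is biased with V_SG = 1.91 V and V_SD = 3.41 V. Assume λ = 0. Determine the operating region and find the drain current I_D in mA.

V_ov = V_SG − |V_tp| = 1.91 − 0.94 = 0.97 V.
Since V_SD = 3.41 V ≥ V_ov = 0.97 V, the device is in saturation.
I_D = ½ k_p V_ov² = 0.5 × 4.82 × 0.97² = 2.27 mA.

Saturation; I_D = 2.27 mA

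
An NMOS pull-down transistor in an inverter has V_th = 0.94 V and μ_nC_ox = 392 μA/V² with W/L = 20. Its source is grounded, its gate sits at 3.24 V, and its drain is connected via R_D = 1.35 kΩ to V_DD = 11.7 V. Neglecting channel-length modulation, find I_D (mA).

V_GS = V_G = 3.24 V, so V_ov = 3.24 − 0.94 = 2.3 V.
k_n = μ_nC_ox · (W/L) = 7.84 mA/V².
Assume saturation: I_D = ½ k_n V_ov² = 0.5 × 7.84 × 2.3² = 20.7 mA, giving V_DS = V_DD − I_D R_D = 11.7 − 20.7 × 1.35 = -16.3 V.
But -16.3 V < V_ov = 2.3 V, so the device is actually in triode.
In triode I_D = k_n[V_ov V_DS − ½ V_DS²] and I_D = (V_DD − V_DS)/R_D. Equating: 5.29 V_DS² − 25.34 V_DS + 11.7 = 0, giving V_DS = 0.518 V (the root below V_ov).
I_D = (11.7 − 0.518) / 1.35 = 8.28 mA.

I_D = 8.28 mA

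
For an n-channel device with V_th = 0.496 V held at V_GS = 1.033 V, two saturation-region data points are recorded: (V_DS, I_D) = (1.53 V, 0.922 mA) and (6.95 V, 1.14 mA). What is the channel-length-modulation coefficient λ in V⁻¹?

With V_GS fixed, I_D ∝ (1 + λ V_DS) in saturation, so I_D2/I_D1 = (1 + λ V_DS2)/(1 + λ V_DS1).
1.14/0.922 = 1.236 = (1 + 6.95 λ)/(1 + 1.53 λ).
Solving: λ (I_D1 V_DS2 − I_D2 V_DS1) = I_D2 − I_D1, so λ = (1.14 − 0.922) / (0.922 × 6.95 − 1.14 × 1.53) = 0.218 / 4.66 = 0.0467 V⁻¹.

λ = 0.0467 V⁻¹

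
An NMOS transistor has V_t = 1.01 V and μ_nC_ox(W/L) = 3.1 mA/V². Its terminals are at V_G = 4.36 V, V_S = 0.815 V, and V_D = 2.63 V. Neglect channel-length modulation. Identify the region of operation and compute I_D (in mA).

Triode; I_D = 9.16 mA

V_GS = V_G − V_S = 4.36 − 0.815 = 3.55 V; V_DS = V_D − V_S = 2.63 − 0.815 = 1.81 V.
V_ov = V_GS − V_t = 3.55 − 1.01 = 2.54 V.
Since V_DS = 1.81 V < V_ov = 2.54 V, the device is in the triode region.
I_D = k_n [V_ov · V_DS − ½ V_DS²] = 3.1 × [2.54 × 1.81 − 0.5 × 1.81²] = 9.16 mA.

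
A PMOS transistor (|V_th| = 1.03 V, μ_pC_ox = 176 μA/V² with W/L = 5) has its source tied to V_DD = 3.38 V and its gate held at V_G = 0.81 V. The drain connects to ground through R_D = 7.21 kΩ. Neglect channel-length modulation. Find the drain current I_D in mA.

I_D = 0.420 mA

V_SG = V_DD − V_G = 3.38 − 0.81 = 2.57 V, so V_ov = 2.57 − 1.03 = 1.54 V.
k_p = μ_pC_ox · (W/L) = 0.88 mA/V².
Assume saturation: I_D = ½ k_p V_ov² = 0.5 × 0.88 × 1.54² = 1.04 mA, giving V_SD = V_DD − I_D R_D = 3.38 − 1.04 × 7.21 = -4.14 V.
But -4.14 V < V_ov = 1.54 V, so the device is actually in triode.
In triode I_D = k_p[V_ov V_SD − ½ V_SD²] and I_D = (V_DD − V_SD)/R_D. Equating: 3.17 V_SD² − 10.77 V_SD + 3.38 = 0, giving V_SD = 0.35 V (the root below V_ov).
I_D = (3.38 − 0.35) / 7.21 = 0.42 mA.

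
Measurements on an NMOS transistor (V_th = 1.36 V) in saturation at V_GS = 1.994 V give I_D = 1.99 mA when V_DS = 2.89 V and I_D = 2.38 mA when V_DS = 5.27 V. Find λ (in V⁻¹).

λ = 0.108 V⁻¹

With V_GS fixed, I_D ∝ (1 + λ V_DS) in saturation, so I_D2/I_D1 = (1 + λ V_DS2)/(1 + λ V_DS1).
2.38/1.99 = 1.196 = (1 + 5.27 λ)/(1 + 2.89 λ).
Solving: λ (I_D1 V_DS2 − I_D2 V_DS1) = I_D2 − I_D1, so λ = (2.38 − 1.99) / (1.99 × 5.27 − 2.38 × 2.89) = 0.39 / 3.61 = 0.108 V⁻¹.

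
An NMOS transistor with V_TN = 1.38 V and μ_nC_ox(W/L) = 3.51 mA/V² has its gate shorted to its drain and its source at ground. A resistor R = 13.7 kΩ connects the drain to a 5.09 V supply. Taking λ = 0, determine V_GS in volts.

V_GS = 1.75 V

With gate tied to drain, V_GS = V_DS ≥ V_GS − V_TN, so the device is in saturation.
KCL at the drain: ½ k_n (V_GS − V_TN)² = (V_DD − V_GS)/R.
Let x = V_GS − 1.38. Then 24 x² + x − 3.71 = 0, giving x = 0.373 V (positive root), so V_GS = 1.75 V.
I_D = (V_DD − V_GS)/R = (5.09 − 1.75) / 13.7 = 0.244 mA.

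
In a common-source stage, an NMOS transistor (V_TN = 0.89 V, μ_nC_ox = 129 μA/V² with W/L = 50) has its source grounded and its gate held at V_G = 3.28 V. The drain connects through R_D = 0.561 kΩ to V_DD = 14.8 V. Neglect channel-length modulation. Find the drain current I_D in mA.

V_GS = V_G = 3.28 V, so V_ov = 3.28 − 0.89 = 2.39 V.
k_n = μ_nC_ox · (W/L) = 6.45 mA/V².
Assume saturation: I_D = ½ k_n V_ov² = 0.5 × 6.45 × 2.39² = 18.4 mA, giving V_DS = V_DD − I_D R_D = 14.8 − 18.4 × 0.561 = 4.47 V.
V_DS = 4.47 V ≥ V_ov = 2.39 V, confirming saturation.

I_D = 18.4 mA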